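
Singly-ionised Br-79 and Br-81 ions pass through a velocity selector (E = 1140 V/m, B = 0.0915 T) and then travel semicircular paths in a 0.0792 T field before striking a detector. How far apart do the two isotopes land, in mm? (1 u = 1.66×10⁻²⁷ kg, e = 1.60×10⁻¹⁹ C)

Both emerge at v = E/B₁ = 1.25×10^4 m/s.
r = mv/(qB₂), so r₁ = 0.12894 m and r₂ = 0.13220 m, giving Δr = 3.26×10^-3 m.
After a semicircle each ion lands a diameter 2r from the entry slit, so the separation is 2Δr = 6.53×10^-3 m.

Δd ≈ 6.53 mm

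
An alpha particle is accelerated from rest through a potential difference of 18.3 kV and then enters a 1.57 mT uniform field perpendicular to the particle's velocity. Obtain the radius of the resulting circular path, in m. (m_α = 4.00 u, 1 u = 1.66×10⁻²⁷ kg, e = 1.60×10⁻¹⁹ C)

The kinetic energy gained is K = qV = (2×1.60×10^-19)(1.83×10^4) = 5.86×10^-15 J.
v = √(2K/m) = 1.33×10^6 m/s.
r = mv/(qB) = (6.64×10^-27)(1.33×10^6) / [(2×1.60×10^-19)(1.57×10^-3)] = 17.6 m.

r ≈ 17.6 m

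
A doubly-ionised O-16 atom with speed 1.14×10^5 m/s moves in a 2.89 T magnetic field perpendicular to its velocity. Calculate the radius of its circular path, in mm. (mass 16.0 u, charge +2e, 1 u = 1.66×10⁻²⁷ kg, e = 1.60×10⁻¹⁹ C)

The magnetic force provides the centripetal force: qvB = mv²/r, so r = mv/(qB).
r = (2.66×10^-26 kg)(1.14×10^5 m/s) / [(2×1.60×10^-19 C)(2.89 T)] = 3.27×10^-3 m.

r ≈ 3.27 mm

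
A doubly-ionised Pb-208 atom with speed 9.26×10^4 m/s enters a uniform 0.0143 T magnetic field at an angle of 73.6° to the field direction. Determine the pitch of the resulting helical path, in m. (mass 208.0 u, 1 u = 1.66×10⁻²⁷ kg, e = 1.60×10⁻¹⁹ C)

pitch ≈ 12.4 m

The velocity component along B is v∥ = v cos73.6° = 2.61×10^4 m/s.
The cyclotron period T = 2πm/(qB) = 4.74×10^-4 s is set by m, q, B alone.
Pitch = v∥·T = (2.61×10^4)(4.74×10^-4) = 12.4 m.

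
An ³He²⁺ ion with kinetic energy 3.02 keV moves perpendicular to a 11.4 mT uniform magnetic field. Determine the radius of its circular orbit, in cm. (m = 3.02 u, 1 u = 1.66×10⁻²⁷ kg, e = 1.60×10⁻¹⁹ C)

Convert the energy: K = 3.02 keV = 4.83×10^-16 J.
v = √(2K/m) = √(2·4.83×10^-16/5.01×10^-27) = 4.39×10^5 m/s.
r = mv/(qB) = (5.01×10^-27)(4.39×10^5) / [(2×1.60×10^-19)(0.0114)] = 0.603 m.

r ≈ 60.3 cm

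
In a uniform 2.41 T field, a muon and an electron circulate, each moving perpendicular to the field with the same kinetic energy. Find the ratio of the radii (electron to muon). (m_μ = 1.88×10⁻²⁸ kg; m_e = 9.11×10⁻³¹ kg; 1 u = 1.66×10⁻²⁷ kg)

r = √(2mK)/(qB) ⇒ at equal K, r ∝ √m/q.
r_{electron}/r_{muon} = 0.0696.

ratio ≈ 0.0696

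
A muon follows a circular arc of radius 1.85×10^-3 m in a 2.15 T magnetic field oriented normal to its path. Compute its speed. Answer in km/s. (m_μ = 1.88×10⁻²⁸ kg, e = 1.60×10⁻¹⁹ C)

v ≈ 3390 km/s

From qvB = mv²/r, v = qBr/m.
v = (1×1.60×10^-19)(2.15)(1.85×10^-3) / (1.88×10^-28) = 3.39×10^6 m/s.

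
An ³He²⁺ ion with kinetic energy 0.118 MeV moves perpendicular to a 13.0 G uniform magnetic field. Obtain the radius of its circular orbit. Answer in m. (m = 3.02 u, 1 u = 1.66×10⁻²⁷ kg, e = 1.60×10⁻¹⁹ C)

Convert the energy: K = 0.118 MeV = 1.89×10^-14 J.
v = √(2K/m) = √(2·1.89×10^-14/5.01×10^-27) = 2.74×10^6 m/s.
r = mv/(qB) = (5.01×10^-27)(2.74×10^6) / [(2×1.60×10^-19)(1.30×10^-3)] = 33.1 m.

r ≈ 33.1 m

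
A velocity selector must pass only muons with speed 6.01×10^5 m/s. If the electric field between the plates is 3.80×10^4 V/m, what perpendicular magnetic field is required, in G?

B ≈ 632 G

qE = qvB ⇒ B = E/v = (3.80×10^4) / (6.01×10^5) = 0.0632 T.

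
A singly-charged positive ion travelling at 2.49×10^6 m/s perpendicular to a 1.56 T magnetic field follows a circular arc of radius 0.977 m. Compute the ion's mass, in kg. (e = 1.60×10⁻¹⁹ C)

m ≈ 9.79×10^-26 kg

qvB = mv²/r ⇒ m = qBr/v.
m = (1×1.60×10^-19)(1.56)(0.977) / (2.49×10^6) = 9.79×10^-26 kg.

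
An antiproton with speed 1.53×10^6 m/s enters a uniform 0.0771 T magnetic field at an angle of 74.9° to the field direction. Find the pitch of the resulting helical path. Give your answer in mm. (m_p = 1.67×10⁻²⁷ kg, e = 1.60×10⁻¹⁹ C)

The velocity component along B is v∥ = v cos74.9° = 3.99×10^5 m/s.
The cyclotron period T = 2πm/(qB) = 8.51×10^-7 s is set by m, q, B alone.
Pitch = v∥·T = (3.99×10^5)(8.51×10^-7) = 0.339 m.

pitch ≈ 339 mm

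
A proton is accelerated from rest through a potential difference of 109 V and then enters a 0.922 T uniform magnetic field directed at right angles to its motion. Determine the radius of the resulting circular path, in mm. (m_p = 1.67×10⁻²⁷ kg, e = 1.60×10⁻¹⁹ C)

r ≈ 1.64 mm

The kinetic energy gained is K = qV = (1×1.60×10^-19)(109) = 1.74×10^-17 J.
v = √(2K/m) = 1.45×10^5 m/s.
r = mv/(qB) = (1.67×10^-27)(1.45×10^5) / [(1×1.60×10^-19)(0.922)] = 1.64×10^-3 m.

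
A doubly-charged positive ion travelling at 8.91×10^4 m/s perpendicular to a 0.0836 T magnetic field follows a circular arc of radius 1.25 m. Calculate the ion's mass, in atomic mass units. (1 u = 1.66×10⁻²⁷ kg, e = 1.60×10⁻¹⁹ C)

qvB = mv²/r ⇒ m = qBr/v.
m = (2×1.60×10^-19)(0.0836)(1.25) / (8.91×10^4) = 3.75×10^-25 kg = 226 u.

m ≈ 226 u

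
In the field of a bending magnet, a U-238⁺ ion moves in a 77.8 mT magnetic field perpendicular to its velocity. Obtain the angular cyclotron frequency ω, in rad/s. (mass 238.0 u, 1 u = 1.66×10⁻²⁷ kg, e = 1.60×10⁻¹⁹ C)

ω ≈ 3.15×10^4 rad/s

ω = qB/m = (1×1.60×10^-19)(0.0778) / (3.95×10^-25) = 3.15×10^4 rad/s.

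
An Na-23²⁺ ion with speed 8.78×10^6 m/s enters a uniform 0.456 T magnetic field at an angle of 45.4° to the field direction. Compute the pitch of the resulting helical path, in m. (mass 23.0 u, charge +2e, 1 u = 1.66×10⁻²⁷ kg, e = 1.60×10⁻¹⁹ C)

The velocity component along B is v∥ = v cos45.4° = 6.16×10^6 m/s.
The cyclotron period T = 2πm/(qB) = 1.64×10^-6 s is set by m, q, B alone.
Pitch = v∥·T = (6.16×10^6)(1.64×10^-6) = 10.1 m.

pitch ≈ 10.1 m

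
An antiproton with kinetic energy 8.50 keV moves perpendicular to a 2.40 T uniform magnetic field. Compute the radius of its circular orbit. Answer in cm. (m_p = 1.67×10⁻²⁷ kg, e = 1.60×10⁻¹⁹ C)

Convert the energy: K = 8.50 keV = 1.36×10^-15 J.
v = √(2K/m) = √(2·1.36×10^-15/1.67×10^-27) = 1.28×10^6 m/s.
r = mv/(qB) = (1.67×10^-27)(1.28×10^6) / [(1×1.60×10^-19)(2.40)] = 5.55×10^-3 m.

r ≈ 0.555 cm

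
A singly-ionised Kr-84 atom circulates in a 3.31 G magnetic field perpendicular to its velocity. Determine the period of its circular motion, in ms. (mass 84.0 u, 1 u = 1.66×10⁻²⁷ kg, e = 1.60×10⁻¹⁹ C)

T ≈ 16.5 ms

The cyclotron period is independent of speed: T = 2πm/(qB).
T = 2π(1.39×10^-25) / [(1×1.60×10^-19)(3.31×10^-4)] = 0.0165 s.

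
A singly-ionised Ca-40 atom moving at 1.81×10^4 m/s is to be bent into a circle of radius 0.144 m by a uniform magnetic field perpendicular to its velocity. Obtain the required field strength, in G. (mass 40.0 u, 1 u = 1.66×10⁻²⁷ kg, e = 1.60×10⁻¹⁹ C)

qvB = mv²/r gives B = mv/(qr).
B = (6.64×10^-26)(1.81×10^4) / [(1×1.60×10^-19)(0.144)] = 0.0522 T.

B ≈ 522 G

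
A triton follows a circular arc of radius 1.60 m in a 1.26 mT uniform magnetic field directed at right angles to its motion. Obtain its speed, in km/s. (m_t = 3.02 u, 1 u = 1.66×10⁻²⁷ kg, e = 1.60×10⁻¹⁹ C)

v ≈ 64.3 km/s

From qvB = mv²/r, v = qBr/m.
v = (1×1.60×10^-19)(1.26×10^-3)(1.60) / (5.01×10^-27) = 6.43×10^4 m/s.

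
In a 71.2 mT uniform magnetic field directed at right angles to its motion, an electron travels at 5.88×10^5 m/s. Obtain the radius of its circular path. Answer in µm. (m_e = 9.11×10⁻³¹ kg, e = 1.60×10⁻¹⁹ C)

The magnetic force provides the centripetal force: qvB = mv²/r, so r = mv/(qB).
r = (9.11×10^-31 kg)(5.88×10^5 m/s) / [(1×1.60×10^-19 C)(0.0712 T)] = 4.70×10^-5 m.

r ≈ 47.0 µm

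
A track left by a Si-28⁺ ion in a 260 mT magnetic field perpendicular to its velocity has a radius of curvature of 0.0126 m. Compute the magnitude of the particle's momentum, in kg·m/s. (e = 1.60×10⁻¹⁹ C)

p ≈ 5.24×10^-22 kg·m/s

Since qvB = mv²/r, the momentum p = mv = qBr.
p = (1×1.60×10^-19)(0.260)(0.0126) = 5.24×10^-22 kg·m/s.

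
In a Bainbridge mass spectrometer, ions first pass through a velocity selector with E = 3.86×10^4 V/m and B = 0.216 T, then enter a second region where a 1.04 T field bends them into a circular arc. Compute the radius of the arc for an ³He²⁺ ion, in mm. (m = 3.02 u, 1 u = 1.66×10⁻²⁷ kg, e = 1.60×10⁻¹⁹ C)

The selector passes v = E/B = 3.86×10^4/0.216 = 1.79×10^5 m/s.
In the deflection region, r = mv/(qB₂) = (5.01×10^-27)(1.79×10^5) / [(2×1.60×10^-19)(1.04)] = 2.69×10^-3 m.

r ≈ 2.69 mm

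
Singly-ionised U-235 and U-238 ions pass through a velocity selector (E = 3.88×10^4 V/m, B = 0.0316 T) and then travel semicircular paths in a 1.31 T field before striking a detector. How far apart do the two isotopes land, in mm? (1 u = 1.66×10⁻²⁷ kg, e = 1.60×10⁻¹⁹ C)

Δd ≈ 58.3 mm

Both emerge at v = E/B₁ = 1.23×10^6 m/s.
r = mv/(qB₂), so r₁ = 2.2852 m and r₂ = 2.3144 m, giving Δr = 0.0292 m.
After a semicircle each ion lands a diameter 2r from the entry slit, so the separation is 2Δr = 0.0583 m.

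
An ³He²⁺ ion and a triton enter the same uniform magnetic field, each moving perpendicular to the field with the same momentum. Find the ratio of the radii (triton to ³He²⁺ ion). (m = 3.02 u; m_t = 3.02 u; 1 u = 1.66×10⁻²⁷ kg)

ratio ≈ 2.00

r = p/(qB) ⇒ at equal p, r ∝ 1/q.
r_{triton}/r_{³He²⁺ ion} = 2.00.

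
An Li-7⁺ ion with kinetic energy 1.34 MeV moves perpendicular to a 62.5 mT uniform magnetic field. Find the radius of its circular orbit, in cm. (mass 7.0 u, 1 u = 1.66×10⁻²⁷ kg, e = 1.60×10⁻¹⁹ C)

Convert the energy: K = 1.34 MeV = 2.14×10^-13 J.
v = √(2K/m) = √(2·2.14×10^-13/1.16×10^-26) = 6.07×10^6 m/s.
r = mv/(qB) = (1.16×10^-26)(6.07×10^6) / [(1×1.60×10^-19)(0.0625)] = 7.06 m.

r ≈ 706 cm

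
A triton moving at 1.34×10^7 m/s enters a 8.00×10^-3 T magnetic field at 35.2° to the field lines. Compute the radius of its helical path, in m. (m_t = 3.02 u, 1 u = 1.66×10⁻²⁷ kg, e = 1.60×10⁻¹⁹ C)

r ≈ 30.3 m

Only the perpendicular component v⊥ = v sin35.2° = 7.72×10^6 m/s is bent by the field.
r = m v⊥ /(qB) = (5.01×10^-27)(7.72×10^6) / [(1×1.60×10^-19)(8.00×10^-3)] = 30.3 m.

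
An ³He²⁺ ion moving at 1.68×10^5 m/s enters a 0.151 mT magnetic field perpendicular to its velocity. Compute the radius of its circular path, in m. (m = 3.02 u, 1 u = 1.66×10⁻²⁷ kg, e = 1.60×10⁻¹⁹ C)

The magnetic force provides the centripetal force: qvB = mv²/r, so r = mv/(qB).
r = (5.01×10^-27 kg)(1.68×10^5 m/s) / [(2×1.60×10^-19 C)(1.51×10^-4 T)] = 17.4 m.

r ≈ 17.4 m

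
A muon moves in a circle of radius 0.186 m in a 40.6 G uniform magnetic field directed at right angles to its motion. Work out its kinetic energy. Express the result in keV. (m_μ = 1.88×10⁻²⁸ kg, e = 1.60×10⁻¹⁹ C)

K ≈ 0.243 keV

v = qBr/m = (1×1.60×10^-19)(4.06×10^-3)(0.186) / (1.88×10^-28) = 6.43×10^5 m/s.
K = ½mv² = 0.5·(1.88×10^-28)·(6.43×10^5)² = 3.88×10^-17 J = 0.243 keV.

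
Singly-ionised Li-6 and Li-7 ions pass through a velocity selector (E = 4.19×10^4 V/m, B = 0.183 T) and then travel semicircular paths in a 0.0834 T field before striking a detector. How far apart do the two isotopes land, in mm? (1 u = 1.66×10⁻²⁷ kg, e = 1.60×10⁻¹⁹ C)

Δd ≈ 57.0 mm

Both emerge at v = E/B₁ = 2.29×10^5 m/s.
r = mv/(qB₂), so r₁ = 0.1709 m and r₂ = 0.1994 m, giving Δr = 0.0285 m.
After a semicircle each ion lands a diameter 2r from the entry slit, so the separation is 2Δr = 0.0570 m.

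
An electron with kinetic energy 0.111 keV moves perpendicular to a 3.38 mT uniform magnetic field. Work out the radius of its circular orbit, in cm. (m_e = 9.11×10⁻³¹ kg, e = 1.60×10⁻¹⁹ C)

Convert the energy: K = 0.111 keV = 1.78×10^-17 J.
v = √(2K/m) = √(2·1.78×10^-17/9.11×10^-31) = 6.24×10^6 m/s.
r = mv/(qB) = (9.11×10^-31)(6.24×10^6) / [(1×1.60×10^-19)(3.38×10^-3)] = 0.0105 m.

r ≈ 1.05 cm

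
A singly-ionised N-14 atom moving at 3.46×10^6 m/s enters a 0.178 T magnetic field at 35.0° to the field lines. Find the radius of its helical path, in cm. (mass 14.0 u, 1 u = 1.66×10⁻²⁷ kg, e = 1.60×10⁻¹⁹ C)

r ≈ 162 cm

Only the perpendicular component v⊥ = v sin35.0° = 1.98×10^6 m/s is bent by the field.
r = m v⊥ /(qB) = (2.32×10^-26)(1.98×10^6) / [(1×1.60×10^-19)(0.178)] = 1.62 m.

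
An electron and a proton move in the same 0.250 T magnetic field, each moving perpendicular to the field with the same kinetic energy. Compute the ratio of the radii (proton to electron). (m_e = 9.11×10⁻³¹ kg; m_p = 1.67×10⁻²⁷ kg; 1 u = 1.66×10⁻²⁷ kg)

ratio ≈ 42.8

r = √(2mK)/(qB) ⇒ at equal K, r ∝ √m/q.
r_{proton}/r_{electron} = 42.8.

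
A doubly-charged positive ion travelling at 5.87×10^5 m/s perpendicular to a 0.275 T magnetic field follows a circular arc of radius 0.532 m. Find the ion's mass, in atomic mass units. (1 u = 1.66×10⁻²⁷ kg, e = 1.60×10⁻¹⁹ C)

qvB = mv²/r ⇒ m = qBr/v.
m = (2×1.60×10^-19)(0.275)(0.532) / (5.87×10^5) = 7.98×10^-26 kg = 48.0 u.

m ≈ 48.0 u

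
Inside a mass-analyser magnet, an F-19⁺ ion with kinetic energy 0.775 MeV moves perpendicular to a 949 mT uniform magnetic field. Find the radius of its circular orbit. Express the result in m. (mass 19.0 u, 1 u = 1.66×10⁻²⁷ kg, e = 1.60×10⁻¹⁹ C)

r ≈ 0.582 m

Convert the energy: K = 0.775 MeV = 1.24×10^-13 J.
v = √(2K/m) = √(2·1.24×10^-13/3.15×10^-26) = 2.80×10^6 m/s.
r = mv/(qB) = (3.15×10^-26)(2.80×10^6) / [(1×1.60×10^-19)(0.949)] = 0.582 m.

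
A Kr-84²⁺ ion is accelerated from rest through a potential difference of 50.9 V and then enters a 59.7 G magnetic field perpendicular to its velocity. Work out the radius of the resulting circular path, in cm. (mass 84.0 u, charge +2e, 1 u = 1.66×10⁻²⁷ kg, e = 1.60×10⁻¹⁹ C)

r ≈ 112 cm

The kinetic energy gained is K = qV = (2×1.60×10^-19)(50.9) = 1.63×10^-17 J.
v = √(2K/m) = 1.53×10^4 m/s.
r = mv/(qB) = (1.39×10^-25)(1.53×10^4) / [(2×1.60×10^-19)(5.97×10^-3)] = 1.12 m.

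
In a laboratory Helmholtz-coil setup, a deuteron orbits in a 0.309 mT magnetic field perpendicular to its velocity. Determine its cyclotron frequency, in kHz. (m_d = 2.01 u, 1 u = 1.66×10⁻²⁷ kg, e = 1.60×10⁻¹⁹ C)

f ≈ 2.36 kHz

f = qB/(2πm) = (1×1.60×10^-19)(3.09×10^-4) / [2π(3.34×10^-27)] = 2360 Hz.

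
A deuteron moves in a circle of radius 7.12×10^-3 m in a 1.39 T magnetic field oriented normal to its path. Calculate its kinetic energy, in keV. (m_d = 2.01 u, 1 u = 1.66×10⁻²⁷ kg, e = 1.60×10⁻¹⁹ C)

v = qBr/m = (1×1.60×10^-19)(1.39)(7.12×10^-3) / (3.34×10^-27) = 4.75×10^5 m/s.
K = ½mv² = 0.5·(3.34×10^-27)·(4.75×10^5)² = 3.76×10^-16 J = 2.35 keV.

K ≈ 2.35 keV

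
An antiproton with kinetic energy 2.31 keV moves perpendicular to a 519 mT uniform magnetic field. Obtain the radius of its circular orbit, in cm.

r ≈ 1.34 cm

Convert the energy: K = 2.31 keV = 3.70×10^-16 J.
v = √(2K/m) = √(2·3.70×10^-16/1.67×10^-27) = 6.65×10^5 m/s.
r = mv/(qB) = (1.67×10^-27)(6.65×10^5) / [(1×1.60×10^-19)(0.519)] = 0.0134 m.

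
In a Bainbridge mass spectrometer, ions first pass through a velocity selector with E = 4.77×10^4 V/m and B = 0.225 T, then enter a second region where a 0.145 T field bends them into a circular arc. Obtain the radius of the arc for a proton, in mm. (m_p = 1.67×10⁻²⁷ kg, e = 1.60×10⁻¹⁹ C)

The selector passes v = E/B = 4.77×10^4/0.225 = 2.12×10^5 m/s.
In the deflection region, r = mv/(qB₂) = (1.67×10^-27)(2.12×10^5) / [(1×1.60×10^-19)(0.145)] = 0.0153 m.

r ≈ 15.3 mm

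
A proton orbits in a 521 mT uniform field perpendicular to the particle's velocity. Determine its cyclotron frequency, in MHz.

f = qB/(2πm) = (1×1.60×10^-19)(0.521) / [2π(1.67×10^-27)] = 7.94×10^6 Hz.

f ≈ 7.94 MHz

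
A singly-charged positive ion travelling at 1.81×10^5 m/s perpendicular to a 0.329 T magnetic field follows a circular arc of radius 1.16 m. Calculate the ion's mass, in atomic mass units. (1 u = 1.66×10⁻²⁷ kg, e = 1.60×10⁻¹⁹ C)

m ≈ 203 u

qvB = mv²/r ⇒ m = qBr/v.
m = (1×1.60×10^-19)(0.329)(1.16) / (1.81×10^5) = 3.37×10^-25 kg = 203 u.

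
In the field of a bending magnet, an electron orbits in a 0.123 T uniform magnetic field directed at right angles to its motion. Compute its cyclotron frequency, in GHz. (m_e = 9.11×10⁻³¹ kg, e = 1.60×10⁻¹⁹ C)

f ≈ 3.44 GHz

f = qB/(2πm) = (1×1.60×10^-19)(0.123) / [2π(9.11×10^-31)] = 3.44×10^9 Hz.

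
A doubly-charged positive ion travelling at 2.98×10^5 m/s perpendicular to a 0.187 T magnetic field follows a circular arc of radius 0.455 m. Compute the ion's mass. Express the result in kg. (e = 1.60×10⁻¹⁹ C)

m ≈ 9.14×10^-26 kg

qvB = mv²/r ⇒ m = qBr/v.
m = (2×1.60×10^-19)(0.187)(0.455) / (2.98×10^5) = 9.14×10^-26 kg.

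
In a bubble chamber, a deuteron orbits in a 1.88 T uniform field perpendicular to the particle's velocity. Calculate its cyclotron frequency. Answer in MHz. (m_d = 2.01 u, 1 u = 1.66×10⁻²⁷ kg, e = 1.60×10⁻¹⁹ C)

f = qB/(2πm) = (1×1.60×10^-19)(1.88) / [2π(3.34×10^-27)] = 1.43×10^7 Hz.

f ≈ 14.3 MHz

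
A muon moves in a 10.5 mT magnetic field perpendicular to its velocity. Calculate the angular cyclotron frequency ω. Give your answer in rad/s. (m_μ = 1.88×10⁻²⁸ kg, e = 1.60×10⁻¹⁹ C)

ω = qB/m = (1×1.60×10^-19)(0.0105) / (1.88×10^-28) = 8.94×10^6 rad/s.

ω ≈ 8.94×10^6 rad/s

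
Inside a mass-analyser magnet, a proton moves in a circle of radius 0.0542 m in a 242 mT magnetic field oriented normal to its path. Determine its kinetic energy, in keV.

v = qBr/m = (1×1.60×10^-19)(0.242)(0.0542) / (1.67×10^-27) = 1.26×10^6 m/s.
K = ½mv² = 0.5·(1.67×10^-27)·(1.26×10^6)² = 1.32×10^-15 J = 8.24 keV.

K ≈ 8.24 keV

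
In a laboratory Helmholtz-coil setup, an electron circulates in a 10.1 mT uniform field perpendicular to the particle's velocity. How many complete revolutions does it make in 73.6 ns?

N = 20

T = 2πm/(qB) = 2π(9.11×10^-31) / [(1×1.60×10^-19)(0.0101)] = 3.5421×10^-9 s.
N = t/T = 7.36×10^-8 / 3.5421×10^-9 ≈ 20.78, so 20 complete revolutions.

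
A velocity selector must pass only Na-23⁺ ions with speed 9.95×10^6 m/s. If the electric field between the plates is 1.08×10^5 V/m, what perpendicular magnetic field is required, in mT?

B ≈ 10.9 mT

qE = qvB ⇒ B = E/v = (1.08×10^5) / (9.95×10^6) = 0.0109 T.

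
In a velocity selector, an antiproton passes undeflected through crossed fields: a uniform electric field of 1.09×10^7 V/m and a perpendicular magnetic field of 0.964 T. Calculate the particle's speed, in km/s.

For zero net force, qE = qvB, so v = E/B.
v = (1.09×10^7) / (0.964) = 1.13×10^7 m/s.

v ≈ 11300 km/s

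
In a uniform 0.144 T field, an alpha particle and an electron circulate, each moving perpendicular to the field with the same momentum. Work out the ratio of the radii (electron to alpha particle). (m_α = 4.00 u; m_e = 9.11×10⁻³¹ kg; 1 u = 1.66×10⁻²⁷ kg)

ratio ≈ 2.00

r = p/(qB) ⇒ at equal p, r ∝ 1/q.
r_{electron}/r_{alpha particle} = 2.00.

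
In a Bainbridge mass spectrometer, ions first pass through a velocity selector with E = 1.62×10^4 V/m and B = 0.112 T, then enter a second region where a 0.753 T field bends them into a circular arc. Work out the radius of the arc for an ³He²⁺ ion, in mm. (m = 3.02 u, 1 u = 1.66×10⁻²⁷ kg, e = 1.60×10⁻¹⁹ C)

r ≈ 3.01 mm

The selector passes v = E/B = 1.62×10^4/0.112 = 1.45×10^5 m/s.
In the deflection region, r = mv/(qB₂) = (5.01×10^-27)(1.45×10^5) / [(2×1.60×10^-19)(0.753)] = 3.01×10^-3 m.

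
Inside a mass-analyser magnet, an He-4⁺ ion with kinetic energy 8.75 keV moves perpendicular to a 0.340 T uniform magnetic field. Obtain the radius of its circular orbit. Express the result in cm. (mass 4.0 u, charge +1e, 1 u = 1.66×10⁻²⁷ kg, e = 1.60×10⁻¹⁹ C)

r ≈ 7.93 cm

Convert the energy: K = 8.75 keV = 1.40×10^-15 J.
v = √(2K/m) = √(2·1.40×10^-15/6.64×10^-27) = 6.49×10^5 m/s.
r = mv/(qB) = (6.64×10^-27)(6.49×10^5) / [(1×1.60×10^-19)(0.340)] = 0.0793 m.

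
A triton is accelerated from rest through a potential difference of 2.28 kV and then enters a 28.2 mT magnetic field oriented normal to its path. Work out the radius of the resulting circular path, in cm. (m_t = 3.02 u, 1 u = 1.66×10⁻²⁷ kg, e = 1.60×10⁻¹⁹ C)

The kinetic energy gained is K = qV = (1×1.60×10^-19)(2280) = 3.65×10^-16 J.
v = √(2K/m) = 3.81×10^5 m/s.
r = mv/(qB) = (5.01×10^-27)(3.81×10^5) / [(1×1.60×10^-19)(0.0282)] = 0.424 m.

r ≈ 42.4 cm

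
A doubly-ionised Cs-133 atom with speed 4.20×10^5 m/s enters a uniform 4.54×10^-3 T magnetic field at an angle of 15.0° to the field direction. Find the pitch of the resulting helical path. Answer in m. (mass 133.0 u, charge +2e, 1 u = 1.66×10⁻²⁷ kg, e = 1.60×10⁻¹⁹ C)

pitch ≈ 387 m

The velocity component along B is v∥ = v cos15.0° = 4.06×10^5 m/s.
The cyclotron period T = 2πm/(qB) = 9.55×10^-4 s is set by m, q, B alone.
Pitch = v∥·T = (4.06×10^5)(9.55×10^-4) = 387 m.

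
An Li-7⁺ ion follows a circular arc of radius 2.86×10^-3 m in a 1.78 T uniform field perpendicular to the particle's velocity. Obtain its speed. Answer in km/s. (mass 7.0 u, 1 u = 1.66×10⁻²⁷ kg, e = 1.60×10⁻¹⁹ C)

v ≈ 70.1 km/s

From qvB = mv²/r, v = qBr/m.
v = (1×1.60×10^-19)(1.78)(2.86×10^-3) / (1.16×10^-26) = 7.01×10^4 m/s.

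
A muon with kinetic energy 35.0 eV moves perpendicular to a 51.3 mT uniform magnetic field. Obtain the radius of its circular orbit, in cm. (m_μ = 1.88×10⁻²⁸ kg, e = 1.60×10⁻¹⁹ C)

r ≈ 0.559 cm

Convert the energy: K = 35.0 eV = 5.60×10^-18 J.
v = √(2K/m) = √(2·5.60×10^-18/1.88×10^-28) = 2.44×10^5 m/s.
r = mv/(qB) = (1.88×10^-28)(2.44×10^5) / [(1×1.60×10^-19)(0.0513)] = 5.59×10^-3 m.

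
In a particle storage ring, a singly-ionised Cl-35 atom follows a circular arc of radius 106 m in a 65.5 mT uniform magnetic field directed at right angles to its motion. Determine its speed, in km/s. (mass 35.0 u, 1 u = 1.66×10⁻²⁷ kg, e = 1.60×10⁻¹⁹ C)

v ≈ 19100 km/s

From qvB = mv²/r, v = qBr/m.
v = (1×1.60×10^-19)(0.0655)(106) / (5.81×10^-26) = 1.91×10^7 m/s.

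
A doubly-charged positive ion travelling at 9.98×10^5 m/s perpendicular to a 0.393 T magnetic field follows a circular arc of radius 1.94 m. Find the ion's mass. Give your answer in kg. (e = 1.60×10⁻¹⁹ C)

m ≈ 2.44×10^-25 kg

qvB = mv²/r ⇒ m = qBr/v.
m = (2×1.60×10^-19)(0.393)(1.94) / (9.98×10^5) = 2.44×10^-25 kg.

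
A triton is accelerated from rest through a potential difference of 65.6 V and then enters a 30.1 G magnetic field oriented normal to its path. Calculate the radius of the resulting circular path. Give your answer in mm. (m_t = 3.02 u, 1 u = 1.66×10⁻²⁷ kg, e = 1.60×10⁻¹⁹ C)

r ≈ 674 mm

The kinetic energy gained is K = qV = (1×1.60×10^-19)(65.6) = 1.05×10^-17 J.
v = √(2K/m) = 6.47×10^4 m/s.
r = mv/(qB) = (5.01×10^-27)(6.47×10^4) / [(1×1.60×10^-19)(3.01×10^-3)] = 0.674 m.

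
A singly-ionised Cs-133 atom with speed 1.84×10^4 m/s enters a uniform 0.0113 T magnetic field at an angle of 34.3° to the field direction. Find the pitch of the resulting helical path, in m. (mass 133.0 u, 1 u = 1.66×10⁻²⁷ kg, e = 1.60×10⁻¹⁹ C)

The velocity component along B is v∥ = v cos34.3° = 1.52×10^4 m/s.
The cyclotron period T = 2πm/(qB) = 7.67×10^-4 s is set by m, q, B alone.
Pitch = v∥·T = (1.52×10^4)(7.67×10^-4) = 11.7 m.

pitch ≈ 11.7 m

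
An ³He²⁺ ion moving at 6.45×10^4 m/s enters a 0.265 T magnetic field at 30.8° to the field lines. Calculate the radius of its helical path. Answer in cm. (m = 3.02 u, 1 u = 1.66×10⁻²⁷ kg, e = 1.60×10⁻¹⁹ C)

r ≈ 0.195 cm

Only the perpendicular component v⊥ = v sin30.8° = 3.30×10^4 m/s is bent by the field.
r = m v⊥ /(qB) = (5.01×10^-27)(3.30×10^4) / [(2×1.60×10^-19)(0.265)] = 1.95×10^-3 m.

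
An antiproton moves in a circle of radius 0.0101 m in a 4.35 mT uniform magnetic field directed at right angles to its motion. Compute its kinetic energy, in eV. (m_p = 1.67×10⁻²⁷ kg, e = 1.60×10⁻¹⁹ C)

K ≈ 0.0925 eV

v = qBr/m = (1×1.60×10^-19)(4.35×10^-3)(0.0101) / (1.67×10^-27) = 4210 m/s.
K = ½mv² = 0.5·(1.67×10^-27)·(4210)² = 1.48×10^-20 J = 0.0925 eV.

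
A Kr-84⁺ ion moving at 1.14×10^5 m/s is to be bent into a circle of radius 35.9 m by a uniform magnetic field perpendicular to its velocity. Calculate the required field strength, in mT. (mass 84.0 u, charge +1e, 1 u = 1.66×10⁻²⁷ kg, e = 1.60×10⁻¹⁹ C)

qvB = mv²/r gives B = mv/(qr).
B = (1.39×10^-25)(1.14×10^5) / [(1×1.60×10^-19)(35.9)] = 2.77×10^-3 T.

B ≈ 2.77 mT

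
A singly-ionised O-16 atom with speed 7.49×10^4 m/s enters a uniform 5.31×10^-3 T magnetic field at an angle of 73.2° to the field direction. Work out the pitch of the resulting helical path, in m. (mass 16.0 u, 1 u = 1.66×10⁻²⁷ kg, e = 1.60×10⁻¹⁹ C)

pitch ≈ 4.25 m

The velocity component along B is v∥ = v cos73.2° = 2.16×10^4 m/s.
The cyclotron period T = 2πm/(qB) = 1.96×10^-4 s is set by m, q, B alone.
Pitch = v∥·T = (2.16×10^4)(1.96×10^-4) = 4.25 m.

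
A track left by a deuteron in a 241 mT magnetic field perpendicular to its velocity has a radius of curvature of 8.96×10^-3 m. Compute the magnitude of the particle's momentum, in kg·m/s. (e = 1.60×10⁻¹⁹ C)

p ≈ 3.45×10^-22 kg·m/s

Since qvB = mv²/r, the momentum p = mv = qBr.
p = (1×1.60×10^-19)(0.241)(8.96×10^-3) = 3.45×10^-22 kg·m/s.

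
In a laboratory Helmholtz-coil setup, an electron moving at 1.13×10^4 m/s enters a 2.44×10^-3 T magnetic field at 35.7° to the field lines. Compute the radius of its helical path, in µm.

Only the perpendicular component v⊥ = v sin35.7° = 6590 m/s is bent by the field.
r = m v⊥ /(qB) = (9.11×10^-31)(6590) / [(1×1.60×10^-19)(2.44×10^-3)] = 1.54×10^-5 m.

r ≈ 15.4 µm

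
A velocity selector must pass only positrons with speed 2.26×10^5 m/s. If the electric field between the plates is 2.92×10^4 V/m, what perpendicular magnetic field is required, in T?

qE = qvB ⇒ B = E/v = (2.92×10^4) / (2.26×10^5) = 0.129 T.

B ≈ 0.129 T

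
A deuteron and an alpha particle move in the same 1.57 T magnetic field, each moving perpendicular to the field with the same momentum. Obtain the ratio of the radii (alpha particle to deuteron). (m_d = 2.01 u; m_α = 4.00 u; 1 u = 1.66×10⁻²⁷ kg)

ratio ≈ 0.500

r = p/(qB) ⇒ at equal p, r ∝ 1/q.
r_{alpha particle}/r_{deuteron} = 0.500.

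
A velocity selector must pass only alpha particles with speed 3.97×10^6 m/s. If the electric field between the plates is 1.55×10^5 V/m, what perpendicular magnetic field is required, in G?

B ≈ 390 G

qE = qvB ⇒ B = E/v = (1.55×10^5) / (3.97×10^6) = 0.0390 T.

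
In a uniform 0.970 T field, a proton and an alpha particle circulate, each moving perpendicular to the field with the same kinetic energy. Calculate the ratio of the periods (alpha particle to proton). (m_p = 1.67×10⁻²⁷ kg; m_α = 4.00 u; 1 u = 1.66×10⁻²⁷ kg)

T = 2πm/(qB) is independent of speed, so T₂/T₁ = (m₂/q₂)/(m₁/q₁).
T_{alpha particle}/T_{proton} = (6.64×10^-27/2e) / (1.67×10^-27/1e) = 1.99.

ratio ≈ 1.99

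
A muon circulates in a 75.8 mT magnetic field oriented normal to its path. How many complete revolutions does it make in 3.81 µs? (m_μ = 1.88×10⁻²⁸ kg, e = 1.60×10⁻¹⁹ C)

T = 2πm/(qB) = 2π(1.88×10^-28) / [(1×1.60×10^-19)(0.0758)] = 9.7398×10^-8 s.
N = t/T = 3.81×10^-6 / 9.7398×10^-8 ≈ 39.12, so 39 complete revolutions.

N = 39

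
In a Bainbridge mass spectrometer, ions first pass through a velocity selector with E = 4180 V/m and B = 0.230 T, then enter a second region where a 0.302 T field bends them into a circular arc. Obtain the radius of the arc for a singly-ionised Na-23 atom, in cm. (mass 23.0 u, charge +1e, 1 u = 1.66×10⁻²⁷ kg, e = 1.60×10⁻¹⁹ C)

r ≈ 1.44 cm

The selector passes v = E/B = 4180/0.230 = 1.82×10^4 m/s.
In the deflection region, r = mv/(qB₂) = (3.82×10^-26)(1.82×10^4) / [(1×1.60×10^-19)(0.302)] = 0.0144 m.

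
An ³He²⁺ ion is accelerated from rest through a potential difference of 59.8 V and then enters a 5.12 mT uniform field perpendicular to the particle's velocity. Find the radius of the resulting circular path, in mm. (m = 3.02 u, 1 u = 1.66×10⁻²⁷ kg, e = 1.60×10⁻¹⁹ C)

The kinetic energy gained is K = qV = (2×1.60×10^-19)(59.8) = 1.91×10^-17 J.
v = √(2K/m) = 8.74×10^4 m/s.
r = mv/(qB) = (5.01×10^-27)(8.74×10^4) / [(2×1.60×10^-19)(5.12×10^-3)] = 0.267 m.

r ≈ 267 mm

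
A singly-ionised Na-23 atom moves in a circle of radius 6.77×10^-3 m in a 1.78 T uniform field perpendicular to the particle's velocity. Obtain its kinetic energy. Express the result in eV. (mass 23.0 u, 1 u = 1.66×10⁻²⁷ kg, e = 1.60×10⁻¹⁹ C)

K ≈ 304 eV

v = qBr/m = (1×1.60×10^-19)(1.78)(6.77×10^-3) / (3.82×10^-26) = 5.05×10^4 m/s.
K = ½mv² = 0.5·(3.82×10^-26)·(5.05×10^4)² = 4.87×10^-17 J = 304 eV.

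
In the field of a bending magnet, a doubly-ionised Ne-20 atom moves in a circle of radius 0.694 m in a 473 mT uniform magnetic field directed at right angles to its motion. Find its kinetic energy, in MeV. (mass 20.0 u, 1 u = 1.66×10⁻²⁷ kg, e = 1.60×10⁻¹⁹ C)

v = qBr/m = (2×1.60×10^-19)(0.473)(0.694) / (3.32×10^-26) = 3.16×10^6 m/s.
K = ½mv² = 0.5·(3.32×10^-26)·(3.16×10^6)² = 1.66×10^-13 J = 1.04 MeV.

K ≈ 1.04 MeV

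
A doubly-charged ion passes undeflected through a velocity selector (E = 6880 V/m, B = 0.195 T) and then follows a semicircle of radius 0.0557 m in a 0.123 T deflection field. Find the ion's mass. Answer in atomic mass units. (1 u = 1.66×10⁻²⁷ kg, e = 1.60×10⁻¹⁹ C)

m ≈ 37.4 u

v = E/B₁ = 3.53×10^4 m/s.
From r = mv/(qB₂), m = qB₂r/v = (2×1.60×10^-19)(0.123)(0.0557) / (3.53×10^4) = 6.21×10^-26 kg.
In atomic mass units: m = 6.21×10^-26 / 1.66×10^-27 = 37.4 u.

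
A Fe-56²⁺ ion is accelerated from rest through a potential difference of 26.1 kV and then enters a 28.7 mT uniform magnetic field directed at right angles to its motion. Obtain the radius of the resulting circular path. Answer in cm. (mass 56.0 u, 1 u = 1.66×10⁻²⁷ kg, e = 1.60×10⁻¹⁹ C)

r ≈ 429 cm

The kinetic energy gained is K = qV = (2×1.60×10^-19)(2.61×10^4) = 8.35×10^-15 J.
v = √(2K/m) = 4.24×10^5 m/s.
r = mv/(qB) = (9.30×10^-26)(4.24×10^5) / [(2×1.60×10^-19)(0.0287)] = 4.29 m.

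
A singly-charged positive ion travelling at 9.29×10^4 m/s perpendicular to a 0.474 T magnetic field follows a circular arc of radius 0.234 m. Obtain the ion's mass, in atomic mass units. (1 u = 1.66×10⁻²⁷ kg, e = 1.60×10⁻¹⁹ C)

qvB = mv²/r ⇒ m = qBr/v.
m = (1×1.60×10^-19)(0.474)(0.234) / (9.29×10^4) = 1.91×10^-25 kg = 115 u.

m ≈ 115 u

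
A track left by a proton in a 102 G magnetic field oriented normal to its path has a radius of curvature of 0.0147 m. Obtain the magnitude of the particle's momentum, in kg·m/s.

p ≈ 2.40×10^-23 kg·m/s

Since qvB = mv²/r, the momentum p = mv = qBr.
p = (1×1.60×10^-19)(0.0102)(0.0147) = 2.40×10^-23 kg·m/s.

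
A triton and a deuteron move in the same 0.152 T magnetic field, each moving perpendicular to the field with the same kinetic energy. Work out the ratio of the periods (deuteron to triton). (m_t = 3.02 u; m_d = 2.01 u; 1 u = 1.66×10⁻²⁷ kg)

T = 2πm/(qB) is independent of speed, so T₂/T₁ = (m₂/q₂)/(m₁/q₁).
T_{deuteron}/T_{triton} = (3.34×10^-27/1e) / (5.01×10^-27/1e) = 0.666.

ratio ≈ 0.666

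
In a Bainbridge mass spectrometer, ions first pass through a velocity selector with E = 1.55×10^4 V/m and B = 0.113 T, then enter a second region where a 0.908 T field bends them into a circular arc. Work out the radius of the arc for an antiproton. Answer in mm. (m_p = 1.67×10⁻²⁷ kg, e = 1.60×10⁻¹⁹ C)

The selector passes v = E/B = 1.55×10^4/0.113 = 1.37×10^5 m/s.
In the deflection region, r = mv/(qB₂) = (1.67×10^-27)(1.37×10^5) / [(1×1.60×10^-19)(0.908)] = 1.58×10^-3 m.

r ≈ 1.58 mm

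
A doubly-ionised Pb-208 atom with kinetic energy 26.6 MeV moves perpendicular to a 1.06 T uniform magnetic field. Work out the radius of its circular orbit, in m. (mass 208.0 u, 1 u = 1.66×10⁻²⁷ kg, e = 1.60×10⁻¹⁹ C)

Convert the energy: K = 26.6 MeV = 4.26×10^-12 J.
v = √(2K/m) = √(2·4.26×10^-12/3.45×10^-25) = 4.97×10^6 m/s.
r = mv/(qB) = (3.45×10^-25)(4.97×10^6) / [(2×1.60×10^-19)(1.06)] = 5.05 m.

r ≈ 5.05 m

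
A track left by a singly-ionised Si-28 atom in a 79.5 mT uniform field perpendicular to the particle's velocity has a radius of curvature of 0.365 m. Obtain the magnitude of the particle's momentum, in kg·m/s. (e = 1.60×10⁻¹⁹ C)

p ≈ 4.64×10^-21 kg·m/s

Since qvB = mv²/r, the momentum p = mv = qBr.
p = (1×1.60×10^-19)(0.0795)(0.365) = 4.64×10^-21 kg·m/s.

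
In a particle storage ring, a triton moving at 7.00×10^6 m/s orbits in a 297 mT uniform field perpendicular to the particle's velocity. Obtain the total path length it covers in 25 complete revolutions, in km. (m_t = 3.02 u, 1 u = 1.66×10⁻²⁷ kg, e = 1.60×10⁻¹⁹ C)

r = mv/(qB) = 0.738 m, so one revolution covers 2πr = 4.64 m.
In 25 revolutions: L = 25·2πr = 116 m.

L ≈ 0.116 km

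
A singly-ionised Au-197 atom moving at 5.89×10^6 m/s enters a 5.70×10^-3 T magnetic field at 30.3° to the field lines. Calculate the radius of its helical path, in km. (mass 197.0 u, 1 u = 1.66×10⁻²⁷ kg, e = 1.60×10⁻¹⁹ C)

Only the perpendicular component v⊥ = v sin30.3° = 2.97×10^6 m/s is bent by the field.
r = m v⊥ /(qB) = (3.27×10^-25)(2.97×10^6) / [(1×1.60×10^-19)(5.70×10^-3)] = 1070 m.

r ≈ 1.07 km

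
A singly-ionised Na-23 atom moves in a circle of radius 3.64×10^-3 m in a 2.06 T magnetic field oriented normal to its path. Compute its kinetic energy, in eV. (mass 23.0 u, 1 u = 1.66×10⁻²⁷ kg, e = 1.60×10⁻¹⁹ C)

K ≈ 118 eV

v = qBr/m = (1×1.60×10^-19)(2.06)(3.64×10^-3) / (3.82×10^-26) = 3.14×10^4 m/s.
K = ½mv² = 0.5·(3.82×10^-26)·(3.14×10^4)² = 1.88×10^-17 J = 118 eV.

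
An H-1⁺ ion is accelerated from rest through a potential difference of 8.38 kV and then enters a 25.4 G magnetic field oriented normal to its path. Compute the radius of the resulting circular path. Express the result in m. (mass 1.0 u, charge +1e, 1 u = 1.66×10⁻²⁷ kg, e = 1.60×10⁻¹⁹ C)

r ≈ 5.19 m

The kinetic energy gained is K = qV = (1×1.60×10^-19)(8380) = 1.34×10^-15 J.
v = √(2K/m) = 1.27×10^6 m/s.
r = mv/(qB) = (1.66×10^-27)(1.27×10^6) / [(1×1.60×10^-19)(2.54×10^-3)] = 5.19 m.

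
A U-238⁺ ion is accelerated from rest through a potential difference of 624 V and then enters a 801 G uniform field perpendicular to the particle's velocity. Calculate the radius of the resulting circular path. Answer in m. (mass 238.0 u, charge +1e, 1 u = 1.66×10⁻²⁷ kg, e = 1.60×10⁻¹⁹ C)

r ≈ 0.693 m

The kinetic energy gained is K = qV = (1×1.60×10^-19)(624) = 9.98×10^-17 J.
v = √(2K/m) = 2.25×10^4 m/s.
r = mv/(qB) = (3.95×10^-25)(2.25×10^4) / [(1×1.60×10^-19)(0.0801)] = 0.693 m.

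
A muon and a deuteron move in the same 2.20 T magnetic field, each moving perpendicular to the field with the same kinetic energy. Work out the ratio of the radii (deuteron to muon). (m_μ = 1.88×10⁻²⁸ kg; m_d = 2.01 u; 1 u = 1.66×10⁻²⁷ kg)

r = √(2mK)/(qB) ⇒ at equal K, r ∝ √m/q.
r_{deuteron}/r_{muon} = 4.21.

ratio ≈ 4.21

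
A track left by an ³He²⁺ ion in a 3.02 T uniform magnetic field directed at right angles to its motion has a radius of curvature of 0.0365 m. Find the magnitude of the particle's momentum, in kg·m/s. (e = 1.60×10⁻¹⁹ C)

p ≈ 3.53×10^-20 kg·m/s

Since qvB = mv²/r, the momentum p = mv = qBr.
p = (2×1.60×10^-19)(3.02)(0.0365) = 3.53×10^-20 kg·m/s.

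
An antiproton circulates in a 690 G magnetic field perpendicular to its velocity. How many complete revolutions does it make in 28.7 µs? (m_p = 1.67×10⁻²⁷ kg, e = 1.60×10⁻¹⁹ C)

T = 2πm/(qB) = 2π(1.67×10^-27) / [(1×1.60×10^-19)(0.0690)] = 9.5045×10^-7 s.
N = t/T = 2.87×10^-5 / 9.5045×10^-7 ≈ 30.20, so 30 complete revolutions.

N = 30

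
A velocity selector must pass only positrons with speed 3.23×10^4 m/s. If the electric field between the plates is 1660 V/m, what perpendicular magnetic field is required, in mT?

B ≈ 51.4 mT

qE = qvB ⇒ B = E/v = (1660) / (3.23×10^4) = 0.0514 T.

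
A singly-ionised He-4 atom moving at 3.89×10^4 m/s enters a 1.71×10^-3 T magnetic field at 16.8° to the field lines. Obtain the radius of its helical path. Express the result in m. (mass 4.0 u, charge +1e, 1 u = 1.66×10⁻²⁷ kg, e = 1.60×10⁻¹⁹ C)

Only the perpendicular component v⊥ = v sin16.8° = 1.12×10^4 m/s is bent by the field.
r = m v⊥ /(qB) = (6.64×10^-27)(1.12×10^4) / [(1×1.60×10^-19)(1.71×10^-3)] = 0.273 m.

r ≈ 0.273 m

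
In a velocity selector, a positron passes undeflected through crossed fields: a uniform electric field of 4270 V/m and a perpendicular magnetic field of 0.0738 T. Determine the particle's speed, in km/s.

For zero net force, qE = qvB, so v = E/B.
v = (4270) / (0.0738) = 5.79×10^4 m/s.

v ≈ 57.9 km/s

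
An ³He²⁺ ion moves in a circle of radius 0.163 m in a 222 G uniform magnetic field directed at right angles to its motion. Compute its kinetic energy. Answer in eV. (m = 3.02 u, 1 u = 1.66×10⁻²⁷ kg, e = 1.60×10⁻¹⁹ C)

K ≈ 836 eV

v = qBr/m = (2×1.60×10^-19)(0.0222)(0.163) / (5.01×10^-27) = 2.31×10^5 m/s.
K = ½mv² = 0.5·(5.01×10^-27)·(2.31×10^5)² = 1.34×10^-16 J = 836 eV.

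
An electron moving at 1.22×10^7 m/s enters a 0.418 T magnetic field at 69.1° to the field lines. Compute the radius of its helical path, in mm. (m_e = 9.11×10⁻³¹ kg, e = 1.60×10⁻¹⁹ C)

r ≈ 0.155 mm

Only the perpendicular component v⊥ = v sin69.1° = 1.14×10^7 m/s is bent by the field.
r = m v⊥ /(qB) = (9.11×10^-31)(1.14×10^7) / [(1×1.60×10^-19)(0.418)] = 1.55×10^-4 m.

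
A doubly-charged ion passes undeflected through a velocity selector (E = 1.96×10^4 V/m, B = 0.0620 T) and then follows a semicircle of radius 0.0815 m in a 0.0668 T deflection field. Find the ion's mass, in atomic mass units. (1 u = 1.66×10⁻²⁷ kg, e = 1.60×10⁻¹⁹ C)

v = E/B₁ = 3.16×10^5 m/s.
From r = mv/(qB₂), m = qB₂r/v = (2×1.60×10^-19)(0.0668)(0.0815) / (3.16×10^5) = 5.51×10^-27 kg.
In atomic mass units: m = 5.51×10^-27 / 1.66×10^-27 = 3.32 u.

m ≈ 3.32 u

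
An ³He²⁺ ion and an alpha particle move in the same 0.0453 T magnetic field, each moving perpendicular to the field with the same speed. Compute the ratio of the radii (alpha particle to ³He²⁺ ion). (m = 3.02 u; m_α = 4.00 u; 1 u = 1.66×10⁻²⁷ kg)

r = mv/(qB) ⇒ at equal v, r ∝ m/q.
r_{alpha particle}/r_{³He²⁺ ion} = 1.32.

ratio ≈ 1.32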